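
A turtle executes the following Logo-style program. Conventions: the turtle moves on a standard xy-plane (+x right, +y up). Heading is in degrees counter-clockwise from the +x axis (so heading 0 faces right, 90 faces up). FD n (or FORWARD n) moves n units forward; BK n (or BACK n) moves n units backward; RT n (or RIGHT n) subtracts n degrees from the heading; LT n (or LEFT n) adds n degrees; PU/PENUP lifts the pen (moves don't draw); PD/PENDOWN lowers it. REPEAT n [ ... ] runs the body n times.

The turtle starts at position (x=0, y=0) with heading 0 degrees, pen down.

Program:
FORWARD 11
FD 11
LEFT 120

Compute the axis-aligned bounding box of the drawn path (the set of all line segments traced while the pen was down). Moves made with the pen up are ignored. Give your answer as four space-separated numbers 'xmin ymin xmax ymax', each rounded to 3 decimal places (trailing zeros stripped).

Executing turtle program step by step:
Start: pos=(0,0), heading=0, pen down
FD 11: (0,0) -> (11,0) [heading=0, draw]
FD 11: (11,0) -> (22,0) [heading=0, draw]
LT 120: heading 0 -> 120
Final: pos=(22,0), heading=120, 2 segment(s) drawn

Segment endpoints: x in {0, 11, 22}, y in {0}
xmin=0, ymin=0, xmax=22, ymax=0

Answer: 0 0 22 0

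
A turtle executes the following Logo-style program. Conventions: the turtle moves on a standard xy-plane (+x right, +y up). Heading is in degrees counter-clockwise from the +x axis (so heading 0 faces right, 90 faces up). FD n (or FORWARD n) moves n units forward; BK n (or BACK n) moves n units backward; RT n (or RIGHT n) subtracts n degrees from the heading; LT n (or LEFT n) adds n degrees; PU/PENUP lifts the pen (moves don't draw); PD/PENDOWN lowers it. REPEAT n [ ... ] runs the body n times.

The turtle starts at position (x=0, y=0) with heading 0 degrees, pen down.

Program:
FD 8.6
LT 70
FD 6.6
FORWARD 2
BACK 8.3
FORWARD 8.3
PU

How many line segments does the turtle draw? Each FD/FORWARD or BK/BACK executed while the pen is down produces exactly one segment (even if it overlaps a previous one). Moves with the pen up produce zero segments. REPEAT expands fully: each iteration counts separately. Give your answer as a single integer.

Answer: 5

Derivation:
Executing turtle program step by step:
Start: pos=(0,0), heading=0, pen down
FD 8.6: (0,0) -> (8.6,0) [heading=0, draw]
LT 70: heading 0 -> 70
FD 6.6: (8.6,0) -> (10.857,6.202) [heading=70, draw]
FD 2: (10.857,6.202) -> (11.541,8.081) [heading=70, draw]
BK 8.3: (11.541,8.081) -> (8.703,0.282) [heading=70, draw]
FD 8.3: (8.703,0.282) -> (11.541,8.081) [heading=70, draw]
PU: pen up
Final: pos=(11.541,8.081), heading=70, 5 segment(s) drawn
Segments drawn: 5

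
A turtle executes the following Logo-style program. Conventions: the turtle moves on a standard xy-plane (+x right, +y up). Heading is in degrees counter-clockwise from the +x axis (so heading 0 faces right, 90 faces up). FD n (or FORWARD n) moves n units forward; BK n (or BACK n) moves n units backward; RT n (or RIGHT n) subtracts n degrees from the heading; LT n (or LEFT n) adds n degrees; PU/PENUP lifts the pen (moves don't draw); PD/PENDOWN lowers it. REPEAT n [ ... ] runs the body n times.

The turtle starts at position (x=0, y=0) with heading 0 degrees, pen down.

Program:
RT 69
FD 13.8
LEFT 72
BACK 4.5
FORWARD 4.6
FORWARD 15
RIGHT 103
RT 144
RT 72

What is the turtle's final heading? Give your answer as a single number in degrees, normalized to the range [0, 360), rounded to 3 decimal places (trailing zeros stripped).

Executing turtle program step by step:
Start: pos=(0,0), heading=0, pen down
RT 69: heading 0 -> 291
FD 13.8: (0,0) -> (4.945,-12.883) [heading=291, draw]
LT 72: heading 291 -> 3
BK 4.5: (4.945,-12.883) -> (0.452,-13.119) [heading=3, draw]
FD 4.6: (0.452,-13.119) -> (5.045,-12.878) [heading=3, draw]
FD 15: (5.045,-12.878) -> (20.025,-12.093) [heading=3, draw]
RT 103: heading 3 -> 260
RT 144: heading 260 -> 116
RT 72: heading 116 -> 44
Final: pos=(20.025,-12.093), heading=44, 4 segment(s) drawn

Answer: 44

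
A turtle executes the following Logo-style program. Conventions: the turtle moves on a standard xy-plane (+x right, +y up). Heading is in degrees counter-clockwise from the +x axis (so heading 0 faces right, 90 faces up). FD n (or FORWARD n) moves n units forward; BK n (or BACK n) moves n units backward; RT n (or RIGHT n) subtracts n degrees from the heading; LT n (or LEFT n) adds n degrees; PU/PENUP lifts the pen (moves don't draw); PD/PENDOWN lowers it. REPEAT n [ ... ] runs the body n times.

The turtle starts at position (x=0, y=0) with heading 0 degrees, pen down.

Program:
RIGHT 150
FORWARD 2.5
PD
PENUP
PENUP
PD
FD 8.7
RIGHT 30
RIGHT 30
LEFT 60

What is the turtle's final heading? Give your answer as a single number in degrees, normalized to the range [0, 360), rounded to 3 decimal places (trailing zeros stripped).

Answer: 210

Derivation:
Executing turtle program step by step:
Start: pos=(0,0), heading=0, pen down
RT 150: heading 0 -> 210
FD 2.5: (0,0) -> (-2.165,-1.25) [heading=210, draw]
PD: pen down
PU: pen up
PU: pen up
PD: pen down
FD 8.7: (-2.165,-1.25) -> (-9.699,-5.6) [heading=210, draw]
RT 30: heading 210 -> 180
RT 30: heading 180 -> 150
LT 60: heading 150 -> 210
Final: pos=(-9.699,-5.6), heading=210, 2 segment(s) drawn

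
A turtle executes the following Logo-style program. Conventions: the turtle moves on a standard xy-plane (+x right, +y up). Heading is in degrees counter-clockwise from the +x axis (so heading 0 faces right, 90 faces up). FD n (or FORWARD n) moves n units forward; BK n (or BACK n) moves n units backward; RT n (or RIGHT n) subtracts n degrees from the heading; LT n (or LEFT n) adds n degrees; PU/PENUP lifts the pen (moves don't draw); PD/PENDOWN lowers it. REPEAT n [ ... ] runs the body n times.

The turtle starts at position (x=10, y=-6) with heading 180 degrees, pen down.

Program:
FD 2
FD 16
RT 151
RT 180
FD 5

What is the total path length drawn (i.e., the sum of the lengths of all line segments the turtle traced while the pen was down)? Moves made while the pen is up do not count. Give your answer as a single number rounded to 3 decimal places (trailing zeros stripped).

Executing turtle program step by step:
Start: pos=(10,-6), heading=180, pen down
FD 2: (10,-6) -> (8,-6) [heading=180, draw]
FD 16: (8,-6) -> (-8,-6) [heading=180, draw]
RT 151: heading 180 -> 29
RT 180: heading 29 -> 209
FD 5: (-8,-6) -> (-12.373,-8.424) [heading=209, draw]
Final: pos=(-12.373,-8.424), heading=209, 3 segment(s) drawn

Segment lengths:
  seg 1: (10,-6) -> (8,-6), length = 2
  seg 2: (8,-6) -> (-8,-6), length = 16
  seg 3: (-8,-6) -> (-12.373,-8.424), length = 5
Total = 23

Answer: 23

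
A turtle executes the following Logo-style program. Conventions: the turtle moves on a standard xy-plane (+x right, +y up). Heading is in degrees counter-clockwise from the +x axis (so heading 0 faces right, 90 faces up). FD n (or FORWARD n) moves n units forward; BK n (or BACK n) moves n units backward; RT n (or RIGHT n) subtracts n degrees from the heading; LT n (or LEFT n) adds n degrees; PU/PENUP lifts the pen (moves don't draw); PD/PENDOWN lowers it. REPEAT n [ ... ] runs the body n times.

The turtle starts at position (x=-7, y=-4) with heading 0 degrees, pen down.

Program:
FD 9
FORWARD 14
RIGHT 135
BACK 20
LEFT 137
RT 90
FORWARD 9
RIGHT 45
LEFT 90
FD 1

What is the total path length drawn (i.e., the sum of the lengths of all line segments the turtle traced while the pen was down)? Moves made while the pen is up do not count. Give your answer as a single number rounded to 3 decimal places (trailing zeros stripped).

Executing turtle program step by step:
Start: pos=(-7,-4), heading=0, pen down
FD 9: (-7,-4) -> (2,-4) [heading=0, draw]
FD 14: (2,-4) -> (16,-4) [heading=0, draw]
RT 135: heading 0 -> 225
BK 20: (16,-4) -> (30.142,10.142) [heading=225, draw]
LT 137: heading 225 -> 2
RT 90: heading 2 -> 272
FD 9: (30.142,10.142) -> (30.456,1.148) [heading=272, draw]
RT 45: heading 272 -> 227
LT 90: heading 227 -> 317
FD 1: (30.456,1.148) -> (31.188,0.466) [heading=317, draw]
Final: pos=(31.188,0.466), heading=317, 5 segment(s) drawn

Segment lengths:
  seg 1: (-7,-4) -> (2,-4), length = 9
  seg 2: (2,-4) -> (16,-4), length = 14
  seg 3: (16,-4) -> (30.142,10.142), length = 20
  seg 4: (30.142,10.142) -> (30.456,1.148), length = 9
  seg 5: (30.456,1.148) -> (31.188,0.466), length = 1
Total = 53

Answer: 53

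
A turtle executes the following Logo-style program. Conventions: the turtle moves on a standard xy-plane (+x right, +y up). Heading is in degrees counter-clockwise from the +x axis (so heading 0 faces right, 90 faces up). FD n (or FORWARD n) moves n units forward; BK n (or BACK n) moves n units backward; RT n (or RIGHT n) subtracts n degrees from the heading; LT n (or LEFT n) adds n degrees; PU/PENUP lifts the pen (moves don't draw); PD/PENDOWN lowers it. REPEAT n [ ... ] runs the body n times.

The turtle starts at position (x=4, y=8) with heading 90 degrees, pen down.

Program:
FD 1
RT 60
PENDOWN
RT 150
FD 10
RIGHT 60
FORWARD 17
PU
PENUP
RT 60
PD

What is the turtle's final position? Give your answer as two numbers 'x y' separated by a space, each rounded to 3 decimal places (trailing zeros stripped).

Executing turtle program step by step:
Start: pos=(4,8), heading=90, pen down
FD 1: (4,8) -> (4,9) [heading=90, draw]
RT 60: heading 90 -> 30
PD: pen down
RT 150: heading 30 -> 240
FD 10: (4,9) -> (-1,0.34) [heading=240, draw]
RT 60: heading 240 -> 180
FD 17: (-1,0.34) -> (-18,0.34) [heading=180, draw]
PU: pen up
PU: pen up
RT 60: heading 180 -> 120
PD: pen down
Final: pos=(-18,0.34), heading=120, 3 segment(s) drawn

Answer: -18 0.34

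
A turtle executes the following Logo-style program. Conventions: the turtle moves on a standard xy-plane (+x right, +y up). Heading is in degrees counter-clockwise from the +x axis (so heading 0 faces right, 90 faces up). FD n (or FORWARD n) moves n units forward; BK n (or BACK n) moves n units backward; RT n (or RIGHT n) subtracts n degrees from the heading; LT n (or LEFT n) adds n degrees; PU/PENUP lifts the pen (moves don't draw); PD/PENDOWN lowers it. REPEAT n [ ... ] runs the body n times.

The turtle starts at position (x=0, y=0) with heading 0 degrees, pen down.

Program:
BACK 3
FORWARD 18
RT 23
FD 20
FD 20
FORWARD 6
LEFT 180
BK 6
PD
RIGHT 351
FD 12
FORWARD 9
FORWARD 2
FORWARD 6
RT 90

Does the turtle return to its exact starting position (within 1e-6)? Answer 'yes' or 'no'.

Answer: no

Derivation:
Executing turtle program step by step:
Start: pos=(0,0), heading=0, pen down
BK 3: (0,0) -> (-3,0) [heading=0, draw]
FD 18: (-3,0) -> (15,0) [heading=0, draw]
RT 23: heading 0 -> 337
FD 20: (15,0) -> (33.41,-7.815) [heading=337, draw]
FD 20: (33.41,-7.815) -> (51.82,-15.629) [heading=337, draw]
FD 6: (51.82,-15.629) -> (57.343,-17.974) [heading=337, draw]
LT 180: heading 337 -> 157
BK 6: (57.343,-17.974) -> (62.866,-20.318) [heading=157, draw]
PD: pen down
RT 351: heading 157 -> 166
FD 12: (62.866,-20.318) -> (51.223,-17.415) [heading=166, draw]
FD 9: (51.223,-17.415) -> (42.49,-15.238) [heading=166, draw]
FD 2: (42.49,-15.238) -> (40.549,-14.754) [heading=166, draw]
FD 6: (40.549,-14.754) -> (34.728,-13.302) [heading=166, draw]
RT 90: heading 166 -> 76
Final: pos=(34.728,-13.302), heading=76, 10 segment(s) drawn

Start position: (0, 0)
Final position: (34.728, -13.302)
Distance = 37.188; >= 1e-6 -> NOT closed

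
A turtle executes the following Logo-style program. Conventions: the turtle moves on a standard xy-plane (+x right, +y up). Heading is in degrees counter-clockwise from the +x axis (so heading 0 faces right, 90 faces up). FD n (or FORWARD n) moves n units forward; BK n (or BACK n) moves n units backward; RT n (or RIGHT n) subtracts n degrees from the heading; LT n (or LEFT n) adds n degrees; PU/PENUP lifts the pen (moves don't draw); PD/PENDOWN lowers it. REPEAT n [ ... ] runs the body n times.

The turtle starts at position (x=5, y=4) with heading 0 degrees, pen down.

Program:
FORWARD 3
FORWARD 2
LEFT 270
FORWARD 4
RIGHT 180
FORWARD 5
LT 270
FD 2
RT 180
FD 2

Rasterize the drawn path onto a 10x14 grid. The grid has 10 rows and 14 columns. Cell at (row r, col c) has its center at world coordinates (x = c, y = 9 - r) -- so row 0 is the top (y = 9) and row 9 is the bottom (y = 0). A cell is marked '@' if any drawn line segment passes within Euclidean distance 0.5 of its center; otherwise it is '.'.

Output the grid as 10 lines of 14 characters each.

Answer: ..............
..............
..............
..............
..........@@@.
.....@@@@@@...
..........@...
..........@...
..........@...
..........@...

Derivation:
Segment 0: (5,4) -> (8,4)
Segment 1: (8,4) -> (10,4)
Segment 2: (10,4) -> (10,0)
Segment 3: (10,0) -> (10,5)
Segment 4: (10,5) -> (12,5)
Segment 5: (12,5) -> (10,5)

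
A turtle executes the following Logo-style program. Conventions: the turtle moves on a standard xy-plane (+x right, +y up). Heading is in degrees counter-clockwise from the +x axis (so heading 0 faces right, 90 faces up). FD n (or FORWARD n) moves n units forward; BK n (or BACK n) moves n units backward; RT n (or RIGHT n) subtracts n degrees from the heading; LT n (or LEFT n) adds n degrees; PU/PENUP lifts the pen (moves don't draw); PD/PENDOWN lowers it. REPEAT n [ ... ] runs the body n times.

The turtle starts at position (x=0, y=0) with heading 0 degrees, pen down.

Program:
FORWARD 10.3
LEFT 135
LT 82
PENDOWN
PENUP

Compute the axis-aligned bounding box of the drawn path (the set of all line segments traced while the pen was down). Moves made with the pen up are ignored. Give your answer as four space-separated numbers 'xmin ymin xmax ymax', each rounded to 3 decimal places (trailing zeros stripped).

Answer: 0 0 10.3 0

Derivation:
Executing turtle program step by step:
Start: pos=(0,0), heading=0, pen down
FD 10.3: (0,0) -> (10.3,0) [heading=0, draw]
LT 135: heading 0 -> 135
LT 82: heading 135 -> 217
PD: pen down
PU: pen up
Final: pos=(10.3,0), heading=217, 1 segment(s) drawn

Segment endpoints: x in {0, 10.3}, y in {0}
xmin=0, ymin=0, xmax=10.3, ymax=0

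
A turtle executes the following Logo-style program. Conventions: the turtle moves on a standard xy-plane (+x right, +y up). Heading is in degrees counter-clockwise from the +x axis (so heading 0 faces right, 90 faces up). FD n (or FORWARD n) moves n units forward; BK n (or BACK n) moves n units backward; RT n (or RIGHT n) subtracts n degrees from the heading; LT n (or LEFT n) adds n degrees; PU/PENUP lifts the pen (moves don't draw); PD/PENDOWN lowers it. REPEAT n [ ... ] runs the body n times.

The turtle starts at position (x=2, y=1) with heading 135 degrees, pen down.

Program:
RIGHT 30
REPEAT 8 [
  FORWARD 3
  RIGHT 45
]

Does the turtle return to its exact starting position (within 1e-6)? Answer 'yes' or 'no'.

Answer: yes

Derivation:
Executing turtle program step by step:
Start: pos=(2,1), heading=135, pen down
RT 30: heading 135 -> 105
REPEAT 8 [
  -- iteration 1/8 --
  FD 3: (2,1) -> (1.224,3.898) [heading=105, draw]
  RT 45: heading 105 -> 60
  -- iteration 2/8 --
  FD 3: (1.224,3.898) -> (2.724,6.496) [heading=60, draw]
  RT 45: heading 60 -> 15
  -- iteration 3/8 --
  FD 3: (2.724,6.496) -> (5.621,7.272) [heading=15, draw]
  RT 45: heading 15 -> 330
  -- iteration 4/8 --
  FD 3: (5.621,7.272) -> (8.219,5.772) [heading=330, draw]
  RT 45: heading 330 -> 285
  -- iteration 5/8 --
  FD 3: (8.219,5.772) -> (8.996,2.875) [heading=285, draw]
  RT 45: heading 285 -> 240
  -- iteration 6/8 --
  FD 3: (8.996,2.875) -> (7.496,0.276) [heading=240, draw]
  RT 45: heading 240 -> 195
  -- iteration 7/8 --
  FD 3: (7.496,0.276) -> (4.598,-0.5) [heading=195, draw]
  RT 45: heading 195 -> 150
  -- iteration 8/8 --
  FD 3: (4.598,-0.5) -> (2,1) [heading=150, draw]
  RT 45: heading 150 -> 105
]
Final: pos=(2,1), heading=105, 8 segment(s) drawn

Start position: (2, 1)
Final position: (2, 1)
Distance = 0; < 1e-6 -> CLOSED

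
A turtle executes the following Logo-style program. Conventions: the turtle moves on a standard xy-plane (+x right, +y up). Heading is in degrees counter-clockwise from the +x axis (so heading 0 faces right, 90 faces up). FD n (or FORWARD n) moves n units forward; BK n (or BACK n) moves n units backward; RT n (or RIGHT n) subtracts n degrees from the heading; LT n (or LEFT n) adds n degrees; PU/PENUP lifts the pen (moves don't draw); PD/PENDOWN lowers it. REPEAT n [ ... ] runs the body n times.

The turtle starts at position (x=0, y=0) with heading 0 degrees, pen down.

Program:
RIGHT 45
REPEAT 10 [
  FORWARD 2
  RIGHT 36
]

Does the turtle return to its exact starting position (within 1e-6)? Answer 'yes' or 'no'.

Executing turtle program step by step:
Start: pos=(0,0), heading=0, pen down
RT 45: heading 0 -> 315
REPEAT 10 [
  -- iteration 1/10 --
  FD 2: (0,0) -> (1.414,-1.414) [heading=315, draw]
  RT 36: heading 315 -> 279
  -- iteration 2/10 --
  FD 2: (1.414,-1.414) -> (1.727,-3.39) [heading=279, draw]
  RT 36: heading 279 -> 243
  -- iteration 3/10 --
  FD 2: (1.727,-3.39) -> (0.819,-5.172) [heading=243, draw]
  RT 36: heading 243 -> 207
  -- iteration 4/10 --
  FD 2: (0.819,-5.172) -> (-0.963,-6.08) [heading=207, draw]
  RT 36: heading 207 -> 171
  -- iteration 5/10 --
  FD 2: (-0.963,-6.08) -> (-2.938,-5.767) [heading=171, draw]
  RT 36: heading 171 -> 135
  -- iteration 6/10 --
  FD 2: (-2.938,-5.767) -> (-4.353,-4.353) [heading=135, draw]
  RT 36: heading 135 -> 99
  -- iteration 7/10 --
  FD 2: (-4.353,-4.353) -> (-4.665,-2.377) [heading=99, draw]
  RT 36: heading 99 -> 63
  -- iteration 8/10 --
  FD 2: (-4.665,-2.377) -> (-3.757,-0.595) [heading=63, draw]
  RT 36: heading 63 -> 27
  -- iteration 9/10 --
  FD 2: (-3.757,-0.595) -> (-1.975,0.313) [heading=27, draw]
  RT 36: heading 27 -> 351
  -- iteration 10/10 --
  FD 2: (-1.975,0.313) -> (0,0) [heading=351, draw]
  RT 36: heading 351 -> 315
]
Final: pos=(0,0), heading=315, 10 segment(s) drawn

Start position: (0, 0)
Final position: (0, 0)
Distance = 0; < 1e-6 -> CLOSED

Answer: yes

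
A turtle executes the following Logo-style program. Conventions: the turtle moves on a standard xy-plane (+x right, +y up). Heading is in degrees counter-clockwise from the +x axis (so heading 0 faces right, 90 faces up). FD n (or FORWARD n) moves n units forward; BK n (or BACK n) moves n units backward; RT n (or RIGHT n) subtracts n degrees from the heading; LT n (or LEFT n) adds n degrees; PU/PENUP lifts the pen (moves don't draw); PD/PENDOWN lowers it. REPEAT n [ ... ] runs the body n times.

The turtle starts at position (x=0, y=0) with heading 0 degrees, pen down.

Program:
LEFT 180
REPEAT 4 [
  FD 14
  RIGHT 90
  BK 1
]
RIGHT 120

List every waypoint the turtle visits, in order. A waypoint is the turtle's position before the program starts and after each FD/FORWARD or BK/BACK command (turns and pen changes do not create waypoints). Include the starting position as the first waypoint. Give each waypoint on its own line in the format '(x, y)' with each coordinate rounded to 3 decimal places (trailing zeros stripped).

Executing turtle program step by step:
Start: pos=(0,0), heading=0, pen down
LT 180: heading 0 -> 180
REPEAT 4 [
  -- iteration 1/4 --
  FD 14: (0,0) -> (-14,0) [heading=180, draw]
  RT 90: heading 180 -> 90
  BK 1: (-14,0) -> (-14,-1) [heading=90, draw]
  -- iteration 2/4 --
  FD 14: (-14,-1) -> (-14,13) [heading=90, draw]
  RT 90: heading 90 -> 0
  BK 1: (-14,13) -> (-15,13) [heading=0, draw]
  -- iteration 3/4 --
  FD 14: (-15,13) -> (-1,13) [heading=0, draw]
  RT 90: heading 0 -> 270
  BK 1: (-1,13) -> (-1,14) [heading=270, draw]
  -- iteration 4/4 --
  FD 14: (-1,14) -> (-1,0) [heading=270, draw]
  RT 90: heading 270 -> 180
  BK 1: (-1,0) -> (0,0) [heading=180, draw]
]
RT 120: heading 180 -> 60
Final: pos=(0,0), heading=60, 8 segment(s) drawn
Waypoints (9 total):
(0, 0)
(-14, 0)
(-14, -1)
(-14, 13)
(-15, 13)
(-1, 13)
(-1, 14)
(-1, 0)
(0, 0)

Answer: (0, 0)
(-14, 0)
(-14, -1)
(-14, 13)
(-15, 13)
(-1, 13)
(-1, 14)
(-1, 0)
(0, 0)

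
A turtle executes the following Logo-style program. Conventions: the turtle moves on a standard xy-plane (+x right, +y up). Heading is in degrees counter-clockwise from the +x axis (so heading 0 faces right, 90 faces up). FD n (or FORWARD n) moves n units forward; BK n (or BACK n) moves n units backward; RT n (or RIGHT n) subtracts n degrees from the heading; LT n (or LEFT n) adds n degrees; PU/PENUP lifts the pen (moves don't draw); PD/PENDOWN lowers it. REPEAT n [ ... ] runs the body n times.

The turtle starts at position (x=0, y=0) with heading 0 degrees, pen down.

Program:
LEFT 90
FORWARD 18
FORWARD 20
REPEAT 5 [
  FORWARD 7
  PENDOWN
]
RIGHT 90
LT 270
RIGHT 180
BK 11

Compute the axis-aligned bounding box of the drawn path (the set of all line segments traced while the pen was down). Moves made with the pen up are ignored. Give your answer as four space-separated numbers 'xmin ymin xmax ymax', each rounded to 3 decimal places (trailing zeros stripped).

Answer: 0 0 0 73

Derivation:
Executing turtle program step by step:
Start: pos=(0,0), heading=0, pen down
LT 90: heading 0 -> 90
FD 18: (0,0) -> (0,18) [heading=90, draw]
FD 20: (0,18) -> (0,38) [heading=90, draw]
REPEAT 5 [
  -- iteration 1/5 --
  FD 7: (0,38) -> (0,45) [heading=90, draw]
  PD: pen down
  -- iteration 2/5 --
  FD 7: (0,45) -> (0,52) [heading=90, draw]
  PD: pen down
  -- iteration 3/5 --
  FD 7: (0,52) -> (0,59) [heading=90, draw]
  PD: pen down
  -- iteration 4/5 --
  FD 7: (0,59) -> (0,66) [heading=90, draw]
  PD: pen down
  -- iteration 5/5 --
  FD 7: (0,66) -> (0,73) [heading=90, draw]
  PD: pen down
]
RT 90: heading 90 -> 0
LT 270: heading 0 -> 270
RT 180: heading 270 -> 90
BK 11: (0,73) -> (0,62) [heading=90, draw]
Final: pos=(0,62), heading=90, 8 segment(s) drawn

Segment endpoints: x in {0, 0, 0, 0, 0, 0, 0, 0, 0}, y in {0, 18, 38, 45, 52, 59, 62, 66, 73}
xmin=0, ymin=0, xmax=0, ymax=73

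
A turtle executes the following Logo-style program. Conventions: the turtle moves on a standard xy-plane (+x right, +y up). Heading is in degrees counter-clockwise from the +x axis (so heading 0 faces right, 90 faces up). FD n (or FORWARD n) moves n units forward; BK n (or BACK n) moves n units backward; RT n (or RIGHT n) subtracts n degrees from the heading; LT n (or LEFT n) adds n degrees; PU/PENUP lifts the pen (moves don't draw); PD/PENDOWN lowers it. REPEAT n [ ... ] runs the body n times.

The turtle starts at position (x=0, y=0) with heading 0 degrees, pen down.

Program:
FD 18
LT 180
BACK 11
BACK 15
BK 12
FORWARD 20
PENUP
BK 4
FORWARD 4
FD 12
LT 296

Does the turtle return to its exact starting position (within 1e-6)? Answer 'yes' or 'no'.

Executing turtle program step by step:
Start: pos=(0,0), heading=0, pen down
FD 18: (0,0) -> (18,0) [heading=0, draw]
LT 180: heading 0 -> 180
BK 11: (18,0) -> (29,0) [heading=180, draw]
BK 15: (29,0) -> (44,0) [heading=180, draw]
BK 12: (44,0) -> (56,0) [heading=180, draw]
FD 20: (56,0) -> (36,0) [heading=180, draw]
PU: pen up
BK 4: (36,0) -> (40,0) [heading=180, move]
FD 4: (40,0) -> (36,0) [heading=180, move]
FD 12: (36,0) -> (24,0) [heading=180, move]
LT 296: heading 180 -> 116
Final: pos=(24,0), heading=116, 5 segment(s) drawn

Start position: (0, 0)
Final position: (24, 0)
Distance = 24; >= 1e-6 -> NOT closed

Answer: no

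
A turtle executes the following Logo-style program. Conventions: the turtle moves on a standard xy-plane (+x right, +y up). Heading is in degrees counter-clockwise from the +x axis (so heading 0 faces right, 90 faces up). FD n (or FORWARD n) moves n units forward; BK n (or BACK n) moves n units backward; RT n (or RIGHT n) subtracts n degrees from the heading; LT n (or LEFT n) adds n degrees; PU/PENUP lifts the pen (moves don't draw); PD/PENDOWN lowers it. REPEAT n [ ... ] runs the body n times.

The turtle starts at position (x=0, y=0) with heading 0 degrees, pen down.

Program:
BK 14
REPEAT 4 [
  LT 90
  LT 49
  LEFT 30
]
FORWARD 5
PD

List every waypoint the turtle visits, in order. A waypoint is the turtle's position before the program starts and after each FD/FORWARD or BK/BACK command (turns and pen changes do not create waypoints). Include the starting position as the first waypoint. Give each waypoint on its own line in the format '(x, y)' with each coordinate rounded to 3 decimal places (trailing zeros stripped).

Executing turtle program step by step:
Start: pos=(0,0), heading=0, pen down
BK 14: (0,0) -> (-14,0) [heading=0, draw]
REPEAT 4 [
  -- iteration 1/4 --
  LT 90: heading 0 -> 90
  LT 49: heading 90 -> 139
  LT 30: heading 139 -> 169
  -- iteration 2/4 --
  LT 90: heading 169 -> 259
  LT 49: heading 259 -> 308
  LT 30: heading 308 -> 338
  -- iteration 3/4 --
  LT 90: heading 338 -> 68
  LT 49: heading 68 -> 117
  LT 30: heading 117 -> 147
  -- iteration 4/4 --
  LT 90: heading 147 -> 237
  LT 49: heading 237 -> 286
  LT 30: heading 286 -> 316
]
FD 5: (-14,0) -> (-10.403,-3.473) [heading=316, draw]
PD: pen down
Final: pos=(-10.403,-3.473), heading=316, 2 segment(s) drawn
Waypoints (3 total):
(0, 0)
(-14, 0)
(-10.403, -3.473)

Answer: (0, 0)
(-14, 0)
(-10.403, -3.473)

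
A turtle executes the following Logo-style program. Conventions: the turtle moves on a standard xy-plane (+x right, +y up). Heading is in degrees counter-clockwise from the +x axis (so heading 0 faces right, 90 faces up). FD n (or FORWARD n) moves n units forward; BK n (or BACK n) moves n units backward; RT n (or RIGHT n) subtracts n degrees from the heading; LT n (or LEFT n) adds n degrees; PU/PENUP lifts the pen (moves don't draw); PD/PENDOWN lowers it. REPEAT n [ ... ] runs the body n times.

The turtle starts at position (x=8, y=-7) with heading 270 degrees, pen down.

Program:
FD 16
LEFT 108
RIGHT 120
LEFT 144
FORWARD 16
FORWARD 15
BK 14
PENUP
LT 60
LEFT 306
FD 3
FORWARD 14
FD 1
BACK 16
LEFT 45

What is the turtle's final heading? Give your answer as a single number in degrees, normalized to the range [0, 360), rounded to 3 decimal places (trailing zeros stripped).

Executing turtle program step by step:
Start: pos=(8,-7), heading=270, pen down
FD 16: (8,-7) -> (8,-23) [heading=270, draw]
LT 108: heading 270 -> 18
RT 120: heading 18 -> 258
LT 144: heading 258 -> 42
FD 16: (8,-23) -> (19.89,-12.294) [heading=42, draw]
FD 15: (19.89,-12.294) -> (31.037,-2.257) [heading=42, draw]
BK 14: (31.037,-2.257) -> (20.633,-11.625) [heading=42, draw]
PU: pen up
LT 60: heading 42 -> 102
LT 306: heading 102 -> 48
FD 3: (20.633,-11.625) -> (22.641,-9.395) [heading=48, move]
FD 14: (22.641,-9.395) -> (32.009,1.009) [heading=48, move]
FD 1: (32.009,1.009) -> (32.678,1.752) [heading=48, move]
BK 16: (32.678,1.752) -> (21.972,-10.138) [heading=48, move]
LT 45: heading 48 -> 93
Final: pos=(21.972,-10.138), heading=93, 4 segment(s) drawn

Answer: 93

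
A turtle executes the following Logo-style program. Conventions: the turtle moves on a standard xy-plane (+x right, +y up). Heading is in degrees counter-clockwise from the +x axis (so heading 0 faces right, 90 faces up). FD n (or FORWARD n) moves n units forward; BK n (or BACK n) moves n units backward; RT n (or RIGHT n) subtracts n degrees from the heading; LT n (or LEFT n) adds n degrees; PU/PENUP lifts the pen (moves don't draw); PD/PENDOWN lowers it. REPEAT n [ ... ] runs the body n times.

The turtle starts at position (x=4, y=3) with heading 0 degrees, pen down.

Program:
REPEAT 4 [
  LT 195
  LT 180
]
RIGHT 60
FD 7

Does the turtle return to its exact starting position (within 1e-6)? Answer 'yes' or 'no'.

Answer: no

Derivation:
Executing turtle program step by step:
Start: pos=(4,3), heading=0, pen down
REPEAT 4 [
  -- iteration 1/4 --
  LT 195: heading 0 -> 195
  LT 180: heading 195 -> 15
  -- iteration 2/4 --
  LT 195: heading 15 -> 210
  LT 180: heading 210 -> 30
  -- iteration 3/4 --
  LT 195: heading 30 -> 225
  LT 180: heading 225 -> 45
  -- iteration 4/4 --
  LT 195: heading 45 -> 240
  LT 180: heading 240 -> 60
]
RT 60: heading 60 -> 0
FD 7: (4,3) -> (11,3) [heading=0, draw]
Final: pos=(11,3), heading=0, 1 segment(s) drawn

Start position: (4, 3)
Final position: (11, 3)
Distance = 7; >= 1e-6 -> NOT closed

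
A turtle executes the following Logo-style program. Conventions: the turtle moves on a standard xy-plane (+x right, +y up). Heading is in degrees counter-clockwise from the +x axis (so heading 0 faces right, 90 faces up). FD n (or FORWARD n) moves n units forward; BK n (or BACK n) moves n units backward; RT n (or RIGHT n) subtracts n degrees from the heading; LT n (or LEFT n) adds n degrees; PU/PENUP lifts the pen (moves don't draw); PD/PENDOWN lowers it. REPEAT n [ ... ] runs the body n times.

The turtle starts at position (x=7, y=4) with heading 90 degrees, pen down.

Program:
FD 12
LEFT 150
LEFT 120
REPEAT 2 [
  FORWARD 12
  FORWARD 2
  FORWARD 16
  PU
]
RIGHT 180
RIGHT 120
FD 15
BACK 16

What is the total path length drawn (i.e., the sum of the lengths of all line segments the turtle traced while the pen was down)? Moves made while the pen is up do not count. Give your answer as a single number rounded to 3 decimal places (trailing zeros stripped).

Answer: 42

Derivation:
Executing turtle program step by step:
Start: pos=(7,4), heading=90, pen down
FD 12: (7,4) -> (7,16) [heading=90, draw]
LT 150: heading 90 -> 240
LT 120: heading 240 -> 0
REPEAT 2 [
  -- iteration 1/2 --
  FD 12: (7,16) -> (19,16) [heading=0, draw]
  FD 2: (19,16) -> (21,16) [heading=0, draw]
  FD 16: (21,16) -> (37,16) [heading=0, draw]
  PU: pen up
  -- iteration 2/2 --
  FD 12: (37,16) -> (49,16) [heading=0, move]
  FD 2: (49,16) -> (51,16) [heading=0, move]
  FD 16: (51,16) -> (67,16) [heading=0, move]
  PU: pen up
]
RT 180: heading 0 -> 180
RT 120: heading 180 -> 60
FD 15: (67,16) -> (74.5,28.99) [heading=60, move]
BK 16: (74.5,28.99) -> (66.5,15.134) [heading=60, move]
Final: pos=(66.5,15.134), heading=60, 4 segment(s) drawn

Segment lengths:
  seg 1: (7,4) -> (7,16), length = 12
  seg 2: (7,16) -> (19,16), length = 12
  seg 3: (19,16) -> (21,16), length = 2
  seg 4: (21,16) -> (37,16), length = 16
Total = 42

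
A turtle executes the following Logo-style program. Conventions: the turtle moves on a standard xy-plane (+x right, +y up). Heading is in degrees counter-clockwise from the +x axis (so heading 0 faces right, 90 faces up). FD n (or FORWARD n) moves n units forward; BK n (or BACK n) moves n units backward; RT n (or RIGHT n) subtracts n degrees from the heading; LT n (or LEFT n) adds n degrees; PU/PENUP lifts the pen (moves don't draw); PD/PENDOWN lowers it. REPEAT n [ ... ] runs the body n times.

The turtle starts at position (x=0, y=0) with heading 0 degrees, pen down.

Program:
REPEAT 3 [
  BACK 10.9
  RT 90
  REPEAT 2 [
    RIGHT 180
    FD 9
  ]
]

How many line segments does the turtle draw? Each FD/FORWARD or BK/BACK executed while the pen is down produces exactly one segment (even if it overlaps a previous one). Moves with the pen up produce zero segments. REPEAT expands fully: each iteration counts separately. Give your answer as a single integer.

Answer: 9

Derivation:
Executing turtle program step by step:
Start: pos=(0,0), heading=0, pen down
REPEAT 3 [
  -- iteration 1/3 --
  BK 10.9: (0,0) -> (-10.9,0) [heading=0, draw]
  RT 90: heading 0 -> 270
  REPEAT 2 [
    -- iteration 1/2 --
    RT 180: heading 270 -> 90
    FD 9: (-10.9,0) -> (-10.9,9) [heading=90, draw]
    -- iteration 2/2 --
    RT 180: heading 90 -> 270
    FD 9: (-10.9,9) -> (-10.9,0) [heading=270, draw]
  ]
  -- iteration 2/3 --
  BK 10.9: (-10.9,0) -> (-10.9,10.9) [heading=270, draw]
  RT 90: heading 270 -> 180
  REPEAT 2 [
    -- iteration 1/2 --
    RT 180: heading 180 -> 0
    FD 9: (-10.9,10.9) -> (-1.9,10.9) [heading=0, draw]
    -- iteration 2/2 --
    RT 180: heading 0 -> 180
    FD 9: (-1.9,10.9) -> (-10.9,10.9) [heading=180, draw]
  ]
  -- iteration 3/3 --
  BK 10.9: (-10.9,10.9) -> (0,10.9) [heading=180, draw]
  RT 90: heading 180 -> 90
  REPEAT 2 [
    -- iteration 1/2 --
    RT 180: heading 90 -> 270
    FD 9: (0,10.9) -> (0,1.9) [heading=270, draw]
    -- iteration 2/2 --
    RT 180: heading 270 -> 90
    FD 9: (0,1.9) -> (0,10.9) [heading=90, draw]
  ]
]
Final: pos=(0,10.9), heading=90, 9 segment(s) drawn
Segments drawn: 9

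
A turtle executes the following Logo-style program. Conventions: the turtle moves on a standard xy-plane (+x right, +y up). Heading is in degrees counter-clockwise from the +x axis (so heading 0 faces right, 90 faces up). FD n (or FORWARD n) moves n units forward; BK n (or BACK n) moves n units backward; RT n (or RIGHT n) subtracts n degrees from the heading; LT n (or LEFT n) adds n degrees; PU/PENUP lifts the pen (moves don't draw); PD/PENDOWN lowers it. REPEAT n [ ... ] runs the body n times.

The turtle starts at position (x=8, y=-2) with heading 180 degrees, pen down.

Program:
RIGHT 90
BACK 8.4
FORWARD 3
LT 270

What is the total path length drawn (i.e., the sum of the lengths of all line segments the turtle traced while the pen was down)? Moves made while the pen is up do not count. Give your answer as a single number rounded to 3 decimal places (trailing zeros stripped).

Executing turtle program step by step:
Start: pos=(8,-2), heading=180, pen down
RT 90: heading 180 -> 90
BK 8.4: (8,-2) -> (8,-10.4) [heading=90, draw]
FD 3: (8,-10.4) -> (8,-7.4) [heading=90, draw]
LT 270: heading 90 -> 0
Final: pos=(8,-7.4), heading=0, 2 segment(s) drawn

Segment lengths:
  seg 1: (8,-2) -> (8,-10.4), length = 8.4
  seg 2: (8,-10.4) -> (8,-7.4), length = 3
Total = 11.4

Answer: 11.4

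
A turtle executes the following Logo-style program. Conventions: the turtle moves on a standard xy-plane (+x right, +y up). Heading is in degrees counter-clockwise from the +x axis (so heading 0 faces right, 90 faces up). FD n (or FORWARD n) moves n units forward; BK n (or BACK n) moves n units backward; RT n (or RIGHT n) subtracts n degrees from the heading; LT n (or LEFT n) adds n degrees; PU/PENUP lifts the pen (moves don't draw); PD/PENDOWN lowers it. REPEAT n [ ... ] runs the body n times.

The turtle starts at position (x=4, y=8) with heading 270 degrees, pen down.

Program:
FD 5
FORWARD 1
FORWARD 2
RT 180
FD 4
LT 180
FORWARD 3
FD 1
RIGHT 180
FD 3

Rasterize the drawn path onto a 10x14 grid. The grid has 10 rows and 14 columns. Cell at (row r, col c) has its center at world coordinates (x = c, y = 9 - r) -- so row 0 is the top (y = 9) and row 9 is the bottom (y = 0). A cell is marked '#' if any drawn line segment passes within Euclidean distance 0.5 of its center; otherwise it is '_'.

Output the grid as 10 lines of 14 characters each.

Segment 0: (4,8) -> (4,3)
Segment 1: (4,3) -> (4,2)
Segment 2: (4,2) -> (4,0)
Segment 3: (4,0) -> (4,4)
Segment 4: (4,4) -> (4,1)
Segment 5: (4,1) -> (4,0)
Segment 6: (4,0) -> (4,3)

Answer: ______________
____#_________
____#_________
____#_________
____#_________
____#_________
____#_________
____#_________
____#_________
____#_________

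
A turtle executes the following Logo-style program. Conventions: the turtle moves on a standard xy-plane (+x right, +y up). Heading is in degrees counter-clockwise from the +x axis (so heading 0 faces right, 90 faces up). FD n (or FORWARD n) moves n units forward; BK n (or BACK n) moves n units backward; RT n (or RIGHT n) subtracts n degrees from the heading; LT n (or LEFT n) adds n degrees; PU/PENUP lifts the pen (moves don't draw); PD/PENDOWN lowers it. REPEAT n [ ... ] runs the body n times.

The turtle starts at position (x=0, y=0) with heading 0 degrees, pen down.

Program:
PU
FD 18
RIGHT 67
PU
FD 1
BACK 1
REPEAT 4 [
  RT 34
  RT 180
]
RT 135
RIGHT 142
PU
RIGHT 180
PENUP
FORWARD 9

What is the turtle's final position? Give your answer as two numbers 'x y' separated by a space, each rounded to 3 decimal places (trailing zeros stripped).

Executing turtle program step by step:
Start: pos=(0,0), heading=0, pen down
PU: pen up
FD 18: (0,0) -> (18,0) [heading=0, move]
RT 67: heading 0 -> 293
PU: pen up
FD 1: (18,0) -> (18.391,-0.921) [heading=293, move]
BK 1: (18.391,-0.921) -> (18,0) [heading=293, move]
REPEAT 4 [
  -- iteration 1/4 --
  RT 34: heading 293 -> 259
  RT 180: heading 259 -> 79
  -- iteration 2/4 --
  RT 34: heading 79 -> 45
  RT 180: heading 45 -> 225
  -- iteration 3/4 --
  RT 34: heading 225 -> 191
  RT 180: heading 191 -> 11
  -- iteration 4/4 --
  RT 34: heading 11 -> 337
  RT 180: heading 337 -> 157
]
RT 135: heading 157 -> 22
RT 142: heading 22 -> 240
PU: pen up
RT 180: heading 240 -> 60
PU: pen up
FD 9: (18,0) -> (22.5,7.794) [heading=60, move]
Final: pos=(22.5,7.794), heading=60, 0 segment(s) drawn

Answer: 22.5 7.794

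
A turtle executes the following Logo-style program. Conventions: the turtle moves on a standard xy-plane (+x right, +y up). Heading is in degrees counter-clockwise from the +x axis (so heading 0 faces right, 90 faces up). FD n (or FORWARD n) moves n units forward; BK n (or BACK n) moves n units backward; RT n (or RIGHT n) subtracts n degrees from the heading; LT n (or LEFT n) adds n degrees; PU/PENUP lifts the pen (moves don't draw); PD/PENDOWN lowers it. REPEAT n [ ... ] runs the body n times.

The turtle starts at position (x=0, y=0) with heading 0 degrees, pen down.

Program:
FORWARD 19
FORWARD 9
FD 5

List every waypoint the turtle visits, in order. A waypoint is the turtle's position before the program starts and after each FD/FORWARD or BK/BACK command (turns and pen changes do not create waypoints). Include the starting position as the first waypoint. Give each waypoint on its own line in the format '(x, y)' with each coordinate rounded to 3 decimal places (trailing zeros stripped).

Executing turtle program step by step:
Start: pos=(0,0), heading=0, pen down
FD 19: (0,0) -> (19,0) [heading=0, draw]
FD 9: (19,0) -> (28,0) [heading=0, draw]
FD 5: (28,0) -> (33,0) [heading=0, draw]
Final: pos=(33,0), heading=0, 3 segment(s) drawn
Waypoints (4 total):
(0, 0)
(19, 0)
(28, 0)
(33, 0)

Answer: (0, 0)
(19, 0)
(28, 0)
(33, 0)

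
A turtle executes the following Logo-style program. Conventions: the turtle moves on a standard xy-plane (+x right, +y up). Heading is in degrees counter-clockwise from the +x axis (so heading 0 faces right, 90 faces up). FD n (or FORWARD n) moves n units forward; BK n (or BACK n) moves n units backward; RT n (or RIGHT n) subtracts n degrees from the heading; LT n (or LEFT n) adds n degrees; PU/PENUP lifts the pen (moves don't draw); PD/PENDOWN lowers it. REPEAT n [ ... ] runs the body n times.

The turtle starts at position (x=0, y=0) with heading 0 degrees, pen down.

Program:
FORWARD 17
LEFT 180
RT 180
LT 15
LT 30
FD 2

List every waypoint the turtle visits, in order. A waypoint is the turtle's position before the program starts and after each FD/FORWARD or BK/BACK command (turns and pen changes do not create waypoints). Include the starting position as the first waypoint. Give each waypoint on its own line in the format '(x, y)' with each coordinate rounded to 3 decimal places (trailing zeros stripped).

Executing turtle program step by step:
Start: pos=(0,0), heading=0, pen down
FD 17: (0,0) -> (17,0) [heading=0, draw]
LT 180: heading 0 -> 180
RT 180: heading 180 -> 0
LT 15: heading 0 -> 15
LT 30: heading 15 -> 45
FD 2: (17,0) -> (18.414,1.414) [heading=45, draw]
Final: pos=(18.414,1.414), heading=45, 2 segment(s) drawn
Waypoints (3 total):
(0, 0)
(17, 0)
(18.414, 1.414)

Answer: (0, 0)
(17, 0)
(18.414, 1.414)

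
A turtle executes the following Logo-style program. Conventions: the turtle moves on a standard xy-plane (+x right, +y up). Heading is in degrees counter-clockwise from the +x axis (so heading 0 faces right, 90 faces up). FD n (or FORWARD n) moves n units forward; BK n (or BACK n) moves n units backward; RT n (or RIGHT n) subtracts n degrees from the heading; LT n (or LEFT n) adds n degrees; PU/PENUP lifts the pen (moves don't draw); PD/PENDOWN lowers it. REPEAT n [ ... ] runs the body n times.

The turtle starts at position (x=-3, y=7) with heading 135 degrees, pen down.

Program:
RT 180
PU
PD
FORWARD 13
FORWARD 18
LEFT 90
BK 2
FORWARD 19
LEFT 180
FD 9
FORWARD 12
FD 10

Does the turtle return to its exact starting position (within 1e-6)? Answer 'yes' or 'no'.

Executing turtle program step by step:
Start: pos=(-3,7), heading=135, pen down
RT 180: heading 135 -> 315
PU: pen up
PD: pen down
FD 13: (-3,7) -> (6.192,-2.192) [heading=315, draw]
FD 18: (6.192,-2.192) -> (18.92,-14.92) [heading=315, draw]
LT 90: heading 315 -> 45
BK 2: (18.92,-14.92) -> (17.506,-16.335) [heading=45, draw]
FD 19: (17.506,-16.335) -> (30.941,-2.899) [heading=45, draw]
LT 180: heading 45 -> 225
FD 9: (30.941,-2.899) -> (24.577,-9.263) [heading=225, draw]
FD 12: (24.577,-9.263) -> (16.092,-17.749) [heading=225, draw]
FD 10: (16.092,-17.749) -> (9.021,-24.82) [heading=225, draw]
Final: pos=(9.021,-24.82), heading=225, 7 segment(s) drawn

Start position: (-3, 7)
Final position: (9.021, -24.82)
Distance = 34.015; >= 1e-6 -> NOT closed

Answer: no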